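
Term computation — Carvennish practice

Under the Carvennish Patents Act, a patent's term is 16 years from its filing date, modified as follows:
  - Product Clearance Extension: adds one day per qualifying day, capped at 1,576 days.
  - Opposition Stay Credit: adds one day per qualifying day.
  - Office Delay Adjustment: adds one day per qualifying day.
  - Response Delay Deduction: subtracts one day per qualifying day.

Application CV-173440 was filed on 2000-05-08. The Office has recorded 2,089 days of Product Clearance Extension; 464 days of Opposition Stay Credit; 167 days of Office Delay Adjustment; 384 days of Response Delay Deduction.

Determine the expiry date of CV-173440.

2021-05-05

Base term: filing date + 16 years → 8 May 2016.
Product Clearance Extension: 2089 days claimed exceeds the 1576-day cap, so +1576 days → 31 August 2020.
Opposition Stay Credit: +464 days → 8 December 2021.
Office Delay Adjustment: +167 days → 24 May 2022.
Response Delay Deduction: −384 days → 5 May 2021.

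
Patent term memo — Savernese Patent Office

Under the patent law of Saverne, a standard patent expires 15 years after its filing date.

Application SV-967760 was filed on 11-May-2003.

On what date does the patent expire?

2018-05-11

Filing date + 15 years → 11 May 2018.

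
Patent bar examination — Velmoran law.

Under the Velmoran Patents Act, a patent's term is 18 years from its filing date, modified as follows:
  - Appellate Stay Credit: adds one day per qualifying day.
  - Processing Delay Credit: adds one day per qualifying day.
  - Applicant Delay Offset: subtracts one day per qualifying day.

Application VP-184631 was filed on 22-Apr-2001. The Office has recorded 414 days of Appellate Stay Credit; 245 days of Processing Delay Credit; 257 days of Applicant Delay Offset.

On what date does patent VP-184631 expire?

May 28, 2020

Base term: filing date + 18 years → 22 April 2019.
Appellate Stay Credit: +414 days → 9 June 2020.
Processing Delay Credit: +245 days → 9 February 2021.
Applicant Delay Offset: −257 days → 28 May 2020.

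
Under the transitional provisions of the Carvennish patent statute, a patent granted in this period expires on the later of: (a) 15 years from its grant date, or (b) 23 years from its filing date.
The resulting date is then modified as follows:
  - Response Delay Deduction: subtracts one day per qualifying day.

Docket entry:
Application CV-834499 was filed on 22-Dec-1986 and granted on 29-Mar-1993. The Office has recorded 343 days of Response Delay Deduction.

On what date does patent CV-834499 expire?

(a) grant + 15 years → 29 March 2008.
(b) filing + 23 years → 22 December 2009.
Later of the two: 22 December 2009.
Response Delay Deduction: −343 days → 13 January 2009.

January 13, 2009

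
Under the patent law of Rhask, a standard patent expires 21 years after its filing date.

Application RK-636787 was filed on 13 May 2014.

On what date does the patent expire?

Filing date + 21 years → 13 May 2035.

May 13, 2035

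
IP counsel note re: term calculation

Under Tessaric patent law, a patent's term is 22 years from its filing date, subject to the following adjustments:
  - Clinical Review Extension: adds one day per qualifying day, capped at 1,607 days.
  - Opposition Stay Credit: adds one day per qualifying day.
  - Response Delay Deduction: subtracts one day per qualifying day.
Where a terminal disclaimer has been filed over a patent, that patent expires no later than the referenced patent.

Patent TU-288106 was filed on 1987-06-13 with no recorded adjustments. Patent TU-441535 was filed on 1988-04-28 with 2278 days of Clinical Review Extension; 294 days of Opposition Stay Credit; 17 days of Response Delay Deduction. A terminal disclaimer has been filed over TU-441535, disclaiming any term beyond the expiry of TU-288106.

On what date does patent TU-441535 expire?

Natural term of TU-441535:
  Base: filing + 22 years → 28 April 2010.
  Clinical Review Extension: 2278 days claimed exceeds the 1607-day cap, so +1607 days → 21 September 2014.
  Opposition Stay Credit: +294 days → 12 July 2015.
  Response Delay Deduction: −17 days → 25 June 2015.
Expiry of referenced patent TU-288106:
  Base: filing + 22 years → 13 June 2009.
Terminal disclaimer: TU-441535 expires on the earlier of 25 June 2015 and 13 June 2009.

June 13, 2009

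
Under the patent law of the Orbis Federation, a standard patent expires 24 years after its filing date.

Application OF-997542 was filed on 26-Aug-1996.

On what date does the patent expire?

Filing date + 24 years → 26 August 2020.

2020-08-26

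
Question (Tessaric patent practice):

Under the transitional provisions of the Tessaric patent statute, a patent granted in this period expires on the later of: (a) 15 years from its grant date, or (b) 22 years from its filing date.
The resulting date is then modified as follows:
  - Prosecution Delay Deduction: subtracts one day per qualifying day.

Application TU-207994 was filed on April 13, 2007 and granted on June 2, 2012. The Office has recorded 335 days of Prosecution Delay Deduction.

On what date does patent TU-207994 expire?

(a) grant + 15 years → 2 June 2027.
(b) filing + 22 years → 13 April 2029.
Later of the two: 13 April 2029.
Prosecution Delay Deduction: −335 days → 13 May 2028.

May 13, 2028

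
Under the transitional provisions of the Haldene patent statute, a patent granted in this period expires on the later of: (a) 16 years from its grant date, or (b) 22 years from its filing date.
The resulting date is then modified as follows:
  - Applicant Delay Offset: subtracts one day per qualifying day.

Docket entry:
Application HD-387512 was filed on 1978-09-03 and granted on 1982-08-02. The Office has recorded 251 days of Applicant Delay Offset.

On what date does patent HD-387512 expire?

(a) grant + 16 years → 2 August 1998.
(b) filing + 22 years → 3 September 2000.
Later of the two: 3 September 2000.
Applicant Delay Offset: −251 days → 27 December 1999.

1999-12-27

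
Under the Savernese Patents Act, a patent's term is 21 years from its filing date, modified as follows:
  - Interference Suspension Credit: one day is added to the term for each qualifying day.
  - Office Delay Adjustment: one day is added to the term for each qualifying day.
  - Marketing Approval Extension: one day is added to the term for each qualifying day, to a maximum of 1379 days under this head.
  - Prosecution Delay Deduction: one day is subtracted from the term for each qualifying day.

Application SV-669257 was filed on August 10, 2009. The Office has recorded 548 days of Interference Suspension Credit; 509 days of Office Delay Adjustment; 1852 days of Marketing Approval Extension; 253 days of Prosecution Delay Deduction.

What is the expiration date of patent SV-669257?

2036-08-01

Base term: filing date + 21 years → 10 August 2030.
Interference Suspension Credit: +548 days → 9 February 2032.
Office Delay Adjustment: +509 days → 2 July 2033.
Marketing Approval Extension: 1852 days claimed exceeds the 1379-day cap, so +1379 days → 11 April 2037.
Prosecution Delay Deduction: −253 days → 1 August 2036.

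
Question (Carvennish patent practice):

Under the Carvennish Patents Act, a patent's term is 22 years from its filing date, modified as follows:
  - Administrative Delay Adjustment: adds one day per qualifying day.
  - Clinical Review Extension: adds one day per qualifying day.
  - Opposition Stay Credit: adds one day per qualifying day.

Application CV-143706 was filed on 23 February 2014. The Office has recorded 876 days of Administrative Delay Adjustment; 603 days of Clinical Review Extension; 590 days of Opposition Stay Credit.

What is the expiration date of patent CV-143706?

Base term: filing date + 22 years → 23 February 2036.
Administrative Delay Adjustment: +876 days → 18 July 2038.
Clinical Review Extension: +603 days → 12 March 2040.
Opposition Stay Credit: +590 days → 23 October 2041.

2041-10-23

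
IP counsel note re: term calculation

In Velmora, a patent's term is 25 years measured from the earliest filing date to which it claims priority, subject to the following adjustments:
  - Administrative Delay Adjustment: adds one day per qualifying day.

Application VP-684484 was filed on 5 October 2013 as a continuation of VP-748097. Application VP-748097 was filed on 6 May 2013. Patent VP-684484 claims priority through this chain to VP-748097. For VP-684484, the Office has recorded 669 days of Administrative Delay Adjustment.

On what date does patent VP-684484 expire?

2040-03-05

Earliest priority filing: 6 May 2013.
Base term: 6 May 2013 + 25 years → 6 May 2038.
Administrative Delay Adjustment: +669 days → 5 March 2040.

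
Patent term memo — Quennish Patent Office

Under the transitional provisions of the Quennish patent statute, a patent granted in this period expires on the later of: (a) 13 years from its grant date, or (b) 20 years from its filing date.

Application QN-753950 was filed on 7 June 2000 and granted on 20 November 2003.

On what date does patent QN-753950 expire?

June 7, 2020

(a) grant + 13 years → 20 November 2016.
(b) filing + 20 years → 7 June 2020.
Later of the two: 7 June 2020.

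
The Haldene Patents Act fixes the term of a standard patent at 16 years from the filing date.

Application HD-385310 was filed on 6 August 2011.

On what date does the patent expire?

Filing date + 16 years → 6 August 2027.

August 6, 2027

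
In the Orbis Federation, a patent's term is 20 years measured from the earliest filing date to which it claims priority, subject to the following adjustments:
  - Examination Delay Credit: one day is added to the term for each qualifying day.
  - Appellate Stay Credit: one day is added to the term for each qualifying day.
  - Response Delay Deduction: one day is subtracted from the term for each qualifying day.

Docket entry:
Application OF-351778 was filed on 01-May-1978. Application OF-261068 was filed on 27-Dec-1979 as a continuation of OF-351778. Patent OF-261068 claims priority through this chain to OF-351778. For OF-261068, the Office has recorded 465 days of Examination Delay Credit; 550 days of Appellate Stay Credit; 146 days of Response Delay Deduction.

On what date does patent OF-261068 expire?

September 16, 2000

Earliest priority filing: 1 May 1978.
Base term: 1 May 1978 + 20 years → 1 May 1998.
Examination Delay Credit: +465 days → 9 August 1999.
Appellate Stay Credit: +550 days → 9 February 2001.
Response Delay Deduction: −146 days → 16 September 2000.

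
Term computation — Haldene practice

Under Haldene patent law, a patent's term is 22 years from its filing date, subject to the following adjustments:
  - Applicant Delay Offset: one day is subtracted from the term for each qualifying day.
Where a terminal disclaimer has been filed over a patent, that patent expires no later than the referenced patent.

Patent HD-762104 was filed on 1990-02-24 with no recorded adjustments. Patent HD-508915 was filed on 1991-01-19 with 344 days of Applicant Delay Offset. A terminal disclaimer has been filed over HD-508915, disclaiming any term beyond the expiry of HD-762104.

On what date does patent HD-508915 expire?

Natural term of HD-508915:
  Base: filing + 22 years → 19 January 2013.
  Applicant Delay Offset: −344 days → 10 February 2012.
Expiry of referenced patent HD-762104:
  Base: filing + 22 years → 24 February 2012.
Terminal disclaimer: HD-508915 expires on the earlier of 10 February 2012 and 24 February 2012.

2012-02-10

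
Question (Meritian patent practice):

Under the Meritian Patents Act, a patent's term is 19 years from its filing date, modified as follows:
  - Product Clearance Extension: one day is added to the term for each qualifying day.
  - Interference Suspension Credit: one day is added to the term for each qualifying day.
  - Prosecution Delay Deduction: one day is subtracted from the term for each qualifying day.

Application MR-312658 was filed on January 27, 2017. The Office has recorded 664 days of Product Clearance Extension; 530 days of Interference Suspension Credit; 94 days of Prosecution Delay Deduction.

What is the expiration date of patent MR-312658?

2039-01-31

Base term: filing date + 19 years → 27 January 2036.
Product Clearance Extension: +664 days → 21 November 2037.
Interference Suspension Credit: +530 days → 5 May 2039.
Prosecution Delay Deduction: −94 days → 31 January 2039.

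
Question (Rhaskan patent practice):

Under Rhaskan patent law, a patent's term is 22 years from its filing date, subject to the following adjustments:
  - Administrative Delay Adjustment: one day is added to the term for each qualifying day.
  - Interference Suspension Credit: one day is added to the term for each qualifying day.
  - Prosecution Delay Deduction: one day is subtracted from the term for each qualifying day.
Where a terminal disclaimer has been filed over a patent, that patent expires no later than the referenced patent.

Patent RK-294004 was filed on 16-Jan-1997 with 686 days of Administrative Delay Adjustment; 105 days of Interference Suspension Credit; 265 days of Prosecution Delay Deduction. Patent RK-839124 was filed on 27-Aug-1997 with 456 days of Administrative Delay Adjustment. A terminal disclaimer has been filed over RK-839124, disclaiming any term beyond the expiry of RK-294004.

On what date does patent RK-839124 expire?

Natural term of RK-839124:
  Base: filing + 22 years → 27 August 2019.
  Administrative Delay Adjustment: +456 days → 25 November 2020.
Expiry of referenced patent RK-294004:
  Base: filing + 22 years → 16 January 2019.
  Administrative Delay Adjustment: +686 days → 2 December 2020.
  Interference Suspension Credit: +105 days → 17 March 2021.
  Prosecution Delay Deduction: −265 days → 25 June 2020.
Terminal disclaimer: RK-839124 expires on the earlier of 25 November 2020 and 25 June 2020.

June 25, 2020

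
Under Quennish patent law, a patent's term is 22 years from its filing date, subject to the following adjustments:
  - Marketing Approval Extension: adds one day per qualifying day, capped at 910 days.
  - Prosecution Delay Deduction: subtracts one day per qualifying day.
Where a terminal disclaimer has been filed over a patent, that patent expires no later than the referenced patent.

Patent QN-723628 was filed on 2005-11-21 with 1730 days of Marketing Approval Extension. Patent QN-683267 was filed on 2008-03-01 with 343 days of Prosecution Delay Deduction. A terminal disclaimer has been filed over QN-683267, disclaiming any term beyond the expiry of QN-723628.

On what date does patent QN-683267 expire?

Natural term of QN-683267:
  Base: filing + 22 years → 1 March 2030.
  Prosecution Delay Deduction: −343 days → 23 March 2029.
Expiry of referenced patent QN-723628:
  Base: filing + 22 years → 21 November 2027.
  Marketing Approval Extension: 1730 days claimed exceeds the 910-day cap, so +910 days → 19 May 2030.
Terminal disclaimer: QN-683267 expires on the earlier of 23 March 2029 and 19 May 2030.

2029-03-23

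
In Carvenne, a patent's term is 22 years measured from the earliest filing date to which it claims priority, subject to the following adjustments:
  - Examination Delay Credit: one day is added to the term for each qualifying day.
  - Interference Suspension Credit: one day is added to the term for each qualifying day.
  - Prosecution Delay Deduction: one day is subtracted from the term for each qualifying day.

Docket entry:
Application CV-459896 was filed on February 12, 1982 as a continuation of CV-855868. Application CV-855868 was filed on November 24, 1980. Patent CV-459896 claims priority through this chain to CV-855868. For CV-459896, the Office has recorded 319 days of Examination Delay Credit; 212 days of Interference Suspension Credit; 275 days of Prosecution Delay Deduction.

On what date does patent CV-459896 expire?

August 7, 2003

Earliest priority filing: 24 November 1980.
Base term: 24 November 1980 + 22 years → 24 November 2002.
Examination Delay Credit: +319 days → 9 October 2003.
Interference Suspension Credit: +212 days → 8 May 2004.
Prosecution Delay Deduction: −275 days → 7 August 2003.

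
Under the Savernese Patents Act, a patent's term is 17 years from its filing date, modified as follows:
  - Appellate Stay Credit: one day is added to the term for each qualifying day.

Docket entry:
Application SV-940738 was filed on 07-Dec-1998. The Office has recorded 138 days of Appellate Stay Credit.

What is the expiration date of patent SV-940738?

Base term: filing date + 17 years → 7 December 2015.
Appellate Stay Credit: +138 days → 23 April 2016.

2016-04-23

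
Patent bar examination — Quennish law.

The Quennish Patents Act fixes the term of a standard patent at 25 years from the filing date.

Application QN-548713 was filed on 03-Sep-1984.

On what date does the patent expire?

Filing date + 25 years → 3 September 2009.

2009-09-03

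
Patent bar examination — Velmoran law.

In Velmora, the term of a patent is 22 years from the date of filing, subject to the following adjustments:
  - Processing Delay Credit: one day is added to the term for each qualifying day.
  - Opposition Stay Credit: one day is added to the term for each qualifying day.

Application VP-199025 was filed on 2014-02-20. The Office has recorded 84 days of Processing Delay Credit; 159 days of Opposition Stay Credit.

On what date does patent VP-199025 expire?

October 20, 2036

Base term: filing date + 22 years → 20 February 2036.
Processing Delay Credit: +84 days → 14 May 2036.
Opposition Stay Credit: +159 days → 20 October 2036.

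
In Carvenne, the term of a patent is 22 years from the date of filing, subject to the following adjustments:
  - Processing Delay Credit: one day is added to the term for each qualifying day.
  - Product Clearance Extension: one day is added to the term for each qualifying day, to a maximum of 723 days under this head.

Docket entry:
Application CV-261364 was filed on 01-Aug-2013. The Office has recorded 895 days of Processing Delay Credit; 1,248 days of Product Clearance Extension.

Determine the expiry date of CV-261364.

2040-01-05

Base term: filing date + 22 years → 1 August 2035.
Processing Delay Credit: +895 days → 12 January 2038.
Product Clearance Extension: 1248 days claimed exceeds the 723-day cap, so +723 days → 5 January 2040.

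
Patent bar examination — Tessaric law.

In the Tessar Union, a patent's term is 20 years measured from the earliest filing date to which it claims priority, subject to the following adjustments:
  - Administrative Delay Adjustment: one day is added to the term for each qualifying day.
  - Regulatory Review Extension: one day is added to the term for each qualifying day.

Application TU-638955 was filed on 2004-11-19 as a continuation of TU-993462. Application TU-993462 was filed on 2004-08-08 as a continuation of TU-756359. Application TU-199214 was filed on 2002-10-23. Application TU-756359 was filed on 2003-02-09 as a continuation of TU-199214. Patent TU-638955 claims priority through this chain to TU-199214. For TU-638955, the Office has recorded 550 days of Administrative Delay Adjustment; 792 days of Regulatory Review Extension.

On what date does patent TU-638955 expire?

Earliest priority filing: 23 October 2002.
Base term: 23 October 2002 + 20 years → 23 October 2022.
Administrative Delay Adjustment: +550 days → 25 April 2024.
Regulatory Review Extension: +792 days → 26 June 2026.

June 26, 2026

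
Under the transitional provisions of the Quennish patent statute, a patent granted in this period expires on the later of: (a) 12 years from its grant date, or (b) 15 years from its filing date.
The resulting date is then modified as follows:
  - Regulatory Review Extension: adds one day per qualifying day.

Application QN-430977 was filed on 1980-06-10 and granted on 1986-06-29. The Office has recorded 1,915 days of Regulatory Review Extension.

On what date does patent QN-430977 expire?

2003-09-26

(a) grant + 12 years → 29 June 1998.
(b) filing + 15 years → 10 June 1995.
Later of the two: 29 June 1998.
Regulatory Review Extension: +1915 days → 26 September 2003.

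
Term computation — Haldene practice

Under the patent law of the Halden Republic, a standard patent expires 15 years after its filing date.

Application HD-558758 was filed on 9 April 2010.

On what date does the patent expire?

2025-04-09

Filing date + 15 years → 9 April 2025.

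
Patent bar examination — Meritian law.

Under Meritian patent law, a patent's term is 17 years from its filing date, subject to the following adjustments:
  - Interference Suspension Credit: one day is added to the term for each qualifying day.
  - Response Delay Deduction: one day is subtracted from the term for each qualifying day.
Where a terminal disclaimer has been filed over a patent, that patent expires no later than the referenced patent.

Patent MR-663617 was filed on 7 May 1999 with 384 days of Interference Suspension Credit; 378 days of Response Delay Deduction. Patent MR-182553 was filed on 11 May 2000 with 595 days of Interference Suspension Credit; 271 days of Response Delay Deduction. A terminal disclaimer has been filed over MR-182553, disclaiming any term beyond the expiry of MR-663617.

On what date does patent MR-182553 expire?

Natural term of MR-182553:
  Base: filing + 17 years → 11 May 2017.
  Interference Suspension Credit: +595 days → 27 December 2018.
  Response Delay Deduction: −271 days → 31 March 2018.
Expiry of referenced patent MR-663617:
  Base: filing + 17 years → 7 May 2016.
  Interference Suspension Credit: +384 days → 26 May 2017.
  Response Delay Deduction: −378 days → 13 May 2016.
Terminal disclaimer: MR-182553 expires on the earlier of 31 March 2018 and 13 May 2016.

May 13, 2016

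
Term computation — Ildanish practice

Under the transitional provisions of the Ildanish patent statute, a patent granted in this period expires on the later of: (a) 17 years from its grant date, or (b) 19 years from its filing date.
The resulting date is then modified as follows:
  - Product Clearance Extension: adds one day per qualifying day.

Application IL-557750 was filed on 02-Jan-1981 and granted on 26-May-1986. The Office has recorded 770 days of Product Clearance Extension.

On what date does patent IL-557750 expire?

July 4, 2005

(a) grant + 17 years → 26 May 2003.
(b) filing + 19 years → 2 January 2000.
Later of the two: 26 May 2003.
Product Clearance Extension: +770 days → 4 July 2005.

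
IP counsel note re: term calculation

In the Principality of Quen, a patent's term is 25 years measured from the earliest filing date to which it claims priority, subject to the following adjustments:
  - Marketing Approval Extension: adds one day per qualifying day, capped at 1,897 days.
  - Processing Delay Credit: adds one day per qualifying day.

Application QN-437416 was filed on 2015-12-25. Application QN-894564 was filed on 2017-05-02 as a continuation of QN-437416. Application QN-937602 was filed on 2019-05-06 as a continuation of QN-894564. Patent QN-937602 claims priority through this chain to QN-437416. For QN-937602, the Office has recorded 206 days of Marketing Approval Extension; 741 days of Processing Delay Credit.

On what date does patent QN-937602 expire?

Earliest priority filing: 25 December 2015.
Base term: 25 December 2015 + 25 years → 25 December 2040.
Marketing Approval Extension: 206 days (within the 1897-day cap) → +206 days → 19 July 2041.
Processing Delay Credit: +741 days → 30 July 2043.

2043-07-30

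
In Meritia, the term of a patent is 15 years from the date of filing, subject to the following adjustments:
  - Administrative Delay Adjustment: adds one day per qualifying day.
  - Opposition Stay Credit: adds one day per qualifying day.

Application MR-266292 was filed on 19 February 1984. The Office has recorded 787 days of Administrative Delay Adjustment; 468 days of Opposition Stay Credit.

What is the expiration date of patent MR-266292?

2002-07-28

Base term: filing date + 15 years → 19 February 1999.
Administrative Delay Adjustment: +787 days → 16 April 2001.
Opposition Stay Credit: +468 days → 28 July 2002.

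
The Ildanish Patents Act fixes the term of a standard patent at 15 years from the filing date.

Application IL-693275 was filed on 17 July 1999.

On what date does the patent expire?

Filing date + 15 years → 17 July 2014.

July 17, 2014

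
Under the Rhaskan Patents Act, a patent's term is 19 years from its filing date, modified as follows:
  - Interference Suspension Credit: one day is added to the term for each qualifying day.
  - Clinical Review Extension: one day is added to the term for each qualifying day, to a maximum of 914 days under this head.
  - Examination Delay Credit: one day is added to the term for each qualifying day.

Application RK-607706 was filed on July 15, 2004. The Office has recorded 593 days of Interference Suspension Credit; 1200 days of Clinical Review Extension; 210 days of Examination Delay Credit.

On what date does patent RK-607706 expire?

March 27, 2028

Base term: filing date + 19 years → 15 July 2023.
Interference Suspension Credit: +593 days → 27 February 2025.
Clinical Review Extension: 1200 days claimed exceeds the 914-day cap, so +914 days → 30 August 2027.
Examination Delay Credit: +210 days → 27 March 2028.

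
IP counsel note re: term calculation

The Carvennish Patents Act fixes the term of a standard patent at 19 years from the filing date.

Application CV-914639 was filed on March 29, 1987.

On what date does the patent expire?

2006-03-29

Filing date + 19 years → 29 March 2006.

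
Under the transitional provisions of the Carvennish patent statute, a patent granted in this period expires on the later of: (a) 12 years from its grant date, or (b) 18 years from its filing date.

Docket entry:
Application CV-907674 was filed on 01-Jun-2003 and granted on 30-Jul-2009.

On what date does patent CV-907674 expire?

2021-07-30

(a) grant + 12 years → 30 July 2021.
(b) filing + 18 years → 1 June 2021.
Later of the two: 30 July 2021.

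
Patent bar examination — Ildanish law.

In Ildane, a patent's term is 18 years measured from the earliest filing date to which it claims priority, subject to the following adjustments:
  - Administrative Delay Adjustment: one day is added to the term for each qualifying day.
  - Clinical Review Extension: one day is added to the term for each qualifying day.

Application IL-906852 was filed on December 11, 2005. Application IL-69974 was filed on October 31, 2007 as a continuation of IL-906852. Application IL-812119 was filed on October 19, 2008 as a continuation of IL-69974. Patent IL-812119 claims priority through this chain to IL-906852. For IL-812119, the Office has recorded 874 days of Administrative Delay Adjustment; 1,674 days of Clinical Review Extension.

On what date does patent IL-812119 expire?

Earliest priority filing: 11 December 2005.
Base term: 11 December 2005 + 18 years → 11 December 2023.
Administrative Delay Adjustment: +874 days → 3 May 2026.
Clinical Review Extension: +1674 days → 2 December 2030.

2030-12-02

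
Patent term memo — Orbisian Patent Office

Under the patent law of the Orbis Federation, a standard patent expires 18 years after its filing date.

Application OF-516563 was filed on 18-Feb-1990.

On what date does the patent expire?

February 18, 2008

Filing date + 18 years → 18 February 2008.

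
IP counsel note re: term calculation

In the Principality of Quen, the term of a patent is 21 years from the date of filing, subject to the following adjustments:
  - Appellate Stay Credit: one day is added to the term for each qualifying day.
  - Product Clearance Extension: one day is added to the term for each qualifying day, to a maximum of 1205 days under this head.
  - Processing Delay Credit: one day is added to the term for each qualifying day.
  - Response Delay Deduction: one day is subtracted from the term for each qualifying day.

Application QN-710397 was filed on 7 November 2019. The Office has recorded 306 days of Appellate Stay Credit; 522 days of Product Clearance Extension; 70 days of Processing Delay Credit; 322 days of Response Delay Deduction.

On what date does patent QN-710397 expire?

June 6, 2042

Base term: filing date + 21 years → 7 November 2040.
Appellate Stay Credit: +306 days → 9 September 2041.
Product Clearance Extension: 522 days (within the 1205-day cap) → +522 days → 13 February 2043.
Processing Delay Credit: +70 days → 24 April 2043.
Response Delay Deduction: −322 days → 6 June 2042.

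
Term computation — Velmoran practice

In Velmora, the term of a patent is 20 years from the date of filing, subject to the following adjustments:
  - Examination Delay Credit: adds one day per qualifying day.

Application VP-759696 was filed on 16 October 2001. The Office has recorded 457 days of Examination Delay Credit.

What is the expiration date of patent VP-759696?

Base term: filing date + 20 years → 16 October 2021.
Examination Delay Credit: +457 days → 16 January 2023.

January 16, 2023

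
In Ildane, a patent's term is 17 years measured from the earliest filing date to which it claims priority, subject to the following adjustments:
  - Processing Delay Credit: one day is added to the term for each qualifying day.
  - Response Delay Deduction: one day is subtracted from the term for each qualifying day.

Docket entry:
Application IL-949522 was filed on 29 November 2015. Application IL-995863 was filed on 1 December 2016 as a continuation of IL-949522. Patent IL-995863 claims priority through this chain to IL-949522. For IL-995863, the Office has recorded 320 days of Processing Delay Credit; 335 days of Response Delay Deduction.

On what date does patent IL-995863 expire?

Earliest priority filing: 29 November 2015.
Base term: 29 November 2015 + 17 years → 29 November 2032.
Processing Delay Credit: +320 days → 15 October 2033.
Response Delay Deduction: −335 days → 14 November 2032.

2032-11-14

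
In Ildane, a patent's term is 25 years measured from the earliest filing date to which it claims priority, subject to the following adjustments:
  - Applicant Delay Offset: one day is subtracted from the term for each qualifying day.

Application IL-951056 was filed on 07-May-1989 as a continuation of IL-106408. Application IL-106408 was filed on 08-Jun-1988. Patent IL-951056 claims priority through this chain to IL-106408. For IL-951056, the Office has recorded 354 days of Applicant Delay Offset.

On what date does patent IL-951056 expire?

Earliest priority filing: 8 June 1988.
Base term: 8 June 1988 + 25 years → 8 June 2013.
Applicant Delay Offset: −354 days → 19 June 2012.

June 19, 2012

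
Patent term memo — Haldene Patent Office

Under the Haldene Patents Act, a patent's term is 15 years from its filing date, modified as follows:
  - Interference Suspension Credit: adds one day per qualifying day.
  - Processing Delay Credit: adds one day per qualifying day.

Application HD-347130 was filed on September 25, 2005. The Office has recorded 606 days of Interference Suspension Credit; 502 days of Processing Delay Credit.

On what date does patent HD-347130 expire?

Base term: filing date + 15 years → 25 September 2020.
Interference Suspension Credit: +606 days → 24 May 2022.
Processing Delay Credit: +502 days → 8 October 2023.

2023-10-08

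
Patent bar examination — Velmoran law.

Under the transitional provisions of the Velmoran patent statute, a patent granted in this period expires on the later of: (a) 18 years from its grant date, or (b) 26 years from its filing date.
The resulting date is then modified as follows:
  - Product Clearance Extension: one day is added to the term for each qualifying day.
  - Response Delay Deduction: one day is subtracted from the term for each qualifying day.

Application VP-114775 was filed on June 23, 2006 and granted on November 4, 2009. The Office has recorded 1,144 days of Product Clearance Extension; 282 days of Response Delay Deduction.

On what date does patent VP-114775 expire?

(a) grant + 18 years → 4 November 2027.
(b) filing + 26 years → 23 June 2032.
Later of the two: 23 June 2032.
Product Clearance Extension: +1144 days → 11 August 2035.
Response Delay Deduction: −282 days → 2 November 2034.

November 2, 2034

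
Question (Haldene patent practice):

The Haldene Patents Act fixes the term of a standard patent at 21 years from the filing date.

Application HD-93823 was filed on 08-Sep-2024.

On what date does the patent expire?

September 8, 2045

Filing date + 21 years → 8 September 2045.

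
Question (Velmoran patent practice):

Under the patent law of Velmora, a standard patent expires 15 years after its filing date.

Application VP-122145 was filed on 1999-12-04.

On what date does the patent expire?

2014-12-04

Filing date + 15 years → 4 December 2014.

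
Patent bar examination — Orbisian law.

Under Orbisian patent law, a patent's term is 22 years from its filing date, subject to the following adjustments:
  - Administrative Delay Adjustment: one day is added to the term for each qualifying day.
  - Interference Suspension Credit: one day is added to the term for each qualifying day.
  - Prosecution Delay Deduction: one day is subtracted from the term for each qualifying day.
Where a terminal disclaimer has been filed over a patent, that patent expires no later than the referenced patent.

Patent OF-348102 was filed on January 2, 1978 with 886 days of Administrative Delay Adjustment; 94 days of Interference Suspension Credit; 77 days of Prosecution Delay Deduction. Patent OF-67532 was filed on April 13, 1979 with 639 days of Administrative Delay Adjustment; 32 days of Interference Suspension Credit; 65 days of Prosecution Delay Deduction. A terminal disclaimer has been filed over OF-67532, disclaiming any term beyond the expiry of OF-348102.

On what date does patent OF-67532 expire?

Natural term of OF-67532:
  Base: filing + 22 years → 13 April 2001.
  Administrative Delay Adjustment: +639 days → 12 January 2003.
  Interference Suspension Credit: +32 days → 13 February 2003.
  Prosecution Delay Deduction: −65 days → 10 December 2002.
Expiry of referenced patent OF-348102:
  Base: filing + 22 years → 2 January 2000.
  Administrative Delay Adjustment: +886 days → 6 June 2002.
  Interference Suspension Credit: +94 days → 8 September 2002.
  Prosecution Delay Deduction: −77 days → 23 June 2002.
Terminal disclaimer: OF-67532 expires on the earlier of 10 December 2002 and 23 June 2002.

2002-06-23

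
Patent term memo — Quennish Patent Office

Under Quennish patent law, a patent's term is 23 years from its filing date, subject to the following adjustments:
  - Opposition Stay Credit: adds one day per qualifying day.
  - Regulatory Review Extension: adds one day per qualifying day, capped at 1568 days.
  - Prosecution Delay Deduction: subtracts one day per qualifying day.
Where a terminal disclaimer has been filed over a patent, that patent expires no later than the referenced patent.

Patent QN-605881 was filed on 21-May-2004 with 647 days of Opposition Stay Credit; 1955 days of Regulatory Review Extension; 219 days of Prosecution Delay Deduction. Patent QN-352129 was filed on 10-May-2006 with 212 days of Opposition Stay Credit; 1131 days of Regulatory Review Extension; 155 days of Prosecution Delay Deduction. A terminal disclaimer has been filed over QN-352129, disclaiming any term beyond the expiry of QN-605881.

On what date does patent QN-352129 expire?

August 10, 2032

Natural term of QN-352129:
  Base: filing + 23 years → 10 May 2029.
  Opposition Stay Credit: +212 days → 8 December 2029.
  Regulatory Review Extension: 1131 days (within the 1568-day cap) → +1131 days → 12 January 2033.
  Prosecution Delay Deduction: −155 days → 10 August 2032.
Expiry of referenced patent QN-605881:
  Base: filing + 23 years → 21 May 2027.
  Opposition Stay Credit: +647 days → 26 February 2029.
  Regulatory Review Extension: 1955 days claimed exceeds the 1568-day cap, so +1568 days → 13 June 2033.
  Prosecution Delay Deduction: −219 days → 6 November 2032.
Terminal disclaimer: QN-352129 expires on the earlier of 10 August 2032 and 6 November 2032.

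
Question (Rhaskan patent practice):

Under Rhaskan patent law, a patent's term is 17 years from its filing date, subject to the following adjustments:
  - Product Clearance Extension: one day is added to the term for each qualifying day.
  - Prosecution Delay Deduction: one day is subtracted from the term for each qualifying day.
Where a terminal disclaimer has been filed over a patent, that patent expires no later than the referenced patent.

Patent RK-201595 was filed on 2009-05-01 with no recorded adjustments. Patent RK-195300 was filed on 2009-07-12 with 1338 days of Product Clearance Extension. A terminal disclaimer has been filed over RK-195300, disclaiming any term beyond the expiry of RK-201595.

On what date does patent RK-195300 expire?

2026-05-01

Natural term of RK-195300:
  Base: filing + 17 years → 12 July 2026.
  Product Clearance Extension: +1338 days → 11 March 2030.
Expiry of referenced patent RK-201595:
  Base: filing + 17 years → 1 May 2026.
Terminal disclaimer: RK-195300 expires on the earlier of 11 March 2030 and 1 May 2026.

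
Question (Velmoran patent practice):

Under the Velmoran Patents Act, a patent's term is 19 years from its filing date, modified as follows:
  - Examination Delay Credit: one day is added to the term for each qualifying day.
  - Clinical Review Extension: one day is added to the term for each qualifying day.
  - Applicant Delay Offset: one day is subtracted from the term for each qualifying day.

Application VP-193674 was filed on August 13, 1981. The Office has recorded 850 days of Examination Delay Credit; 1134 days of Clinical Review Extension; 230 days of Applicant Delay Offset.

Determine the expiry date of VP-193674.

June 2, 2005

Base term: filing date + 19 years → 13 August 2000.
Examination Delay Credit: +850 days → 11 December 2002.
Clinical Review Extension: +1134 days → 18 January 2006.
Applicant Delay Offset: −230 days → 2 June 2005.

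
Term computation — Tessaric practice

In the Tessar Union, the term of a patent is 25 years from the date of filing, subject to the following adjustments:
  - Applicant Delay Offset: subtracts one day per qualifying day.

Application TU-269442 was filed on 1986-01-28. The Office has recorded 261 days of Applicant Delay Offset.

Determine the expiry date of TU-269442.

May 12, 2010

Base term: filing date + 25 years → 28 January 2011.
Applicant Delay Offset: −261 days → 12 May 2010.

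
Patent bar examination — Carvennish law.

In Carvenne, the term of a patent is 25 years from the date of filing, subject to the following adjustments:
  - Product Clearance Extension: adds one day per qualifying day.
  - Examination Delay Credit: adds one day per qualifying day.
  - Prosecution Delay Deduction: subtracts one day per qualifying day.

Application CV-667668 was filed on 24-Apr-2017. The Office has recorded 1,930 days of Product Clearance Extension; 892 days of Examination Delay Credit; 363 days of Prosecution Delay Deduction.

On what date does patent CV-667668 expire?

2049-01-16

Base term: filing date + 25 years → 24 April 2042.
Product Clearance Extension: +1930 days → 6 August 2047.
Examination Delay Credit: +892 days → 14 January 2050.
Prosecution Delay Deduction: −363 days → 16 January 2049.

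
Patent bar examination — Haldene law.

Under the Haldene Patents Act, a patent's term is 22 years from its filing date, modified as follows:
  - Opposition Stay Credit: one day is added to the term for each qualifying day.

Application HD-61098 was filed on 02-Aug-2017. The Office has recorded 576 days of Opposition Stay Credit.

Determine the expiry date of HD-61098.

February 28, 2041

Base term: filing date + 22 years → 2 August 2039.
Opposition Stay Credit: +576 days → 28 February 2041.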